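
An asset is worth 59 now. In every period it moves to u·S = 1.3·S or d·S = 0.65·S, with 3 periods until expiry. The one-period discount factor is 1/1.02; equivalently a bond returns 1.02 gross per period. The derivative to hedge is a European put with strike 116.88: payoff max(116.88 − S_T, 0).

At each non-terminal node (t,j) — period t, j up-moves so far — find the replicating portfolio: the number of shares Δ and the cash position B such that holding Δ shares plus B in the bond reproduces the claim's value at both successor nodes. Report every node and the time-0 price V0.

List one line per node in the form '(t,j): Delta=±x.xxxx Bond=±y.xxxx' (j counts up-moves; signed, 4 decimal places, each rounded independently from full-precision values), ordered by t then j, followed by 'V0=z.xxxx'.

(0,0): Delta=-0.8965 Bond=106.2478
(1,0): Delta=-1.0000 Bond=112.3414
(1,1): Delta=-0.8574 Bond=105.3694
(2,0): Delta=-1.0000 Bond=114.5882
(2,1): Delta=-1.0000 Bond=114.5882
(2,2): Delta=-0.8034 Bond=102.0951
V0=53.3534

The replicating-portfolio and risk-neutral prices coincide; use p* = (1.02−0.65)/(1.3−0.65) = 0.5692 for the latter.
Payoff layer (t=3): V(3,0)=100.6771, V(3,1)=84.4742, V(3,2)=52.0685, V(3,3)=0.0000
(2,0): S=24.9275. Δ = (V_up−V_dn)/(S_up−S_dn) = (84.4742−100.6771)/(32.4058−16.2029) = -1.0000. V = [p*·84.4742 + (1−p*)·100.6771]/1.02 = 89.6607. B = V − Δ·S = 114.5882.
(2,1): S=49.8550. Δ = (V_up−V_dn)/(S_up−S_dn) = (52.0685−84.4742)/(64.8115−32.4058) = -1.0000. V = [p*·52.0685 + (1−p*)·84.4742]/1.02 = 64.7332. B = V − Δ·S = 114.5882.
(2,2): S=99.7100. Δ = (V_up−V_dn)/(S_up−S_dn) = (0.0000−52.0685)/(129.6230−64.8115) = -0.8034. V = [p*·0.0000 + (1−p*)·52.0685]/1.02 = 21.9897. B = V − Δ·S = 102.0951.
(1,0): S=38.3500. Δ = (V_up−V_dn)/(S_up−S_dn) = (64.7332−89.6607)/(49.8550−24.9275) = -1.0000. V = [p*·64.7332 + (1−p*)·89.6607]/1.02 = 73.9914. B = V − Δ·S = 112.3414.
(1,1): S=76.7000. Δ = (V_up−V_dn)/(S_up−S_dn) = (21.9897−64.7332)/(99.7100−49.8550) = -0.8574. V = [p*·21.9897 + (1−p*)·64.7332]/1.02 = 39.6101. B = V − Δ·S = 105.3694.
(0,0): S=59.0000. Δ = (V_up−V_dn)/(S_up−S_dn) = (39.6101−73.9914)/(76.7000−38.3500) = -0.8965. V = [p*·39.6101 + (1−p*)·73.9914]/1.02 = 53.3534. B = V − Δ·S = 106.2478.
The time-0 hedge costs 53.3534, which is the no-arbitrage price.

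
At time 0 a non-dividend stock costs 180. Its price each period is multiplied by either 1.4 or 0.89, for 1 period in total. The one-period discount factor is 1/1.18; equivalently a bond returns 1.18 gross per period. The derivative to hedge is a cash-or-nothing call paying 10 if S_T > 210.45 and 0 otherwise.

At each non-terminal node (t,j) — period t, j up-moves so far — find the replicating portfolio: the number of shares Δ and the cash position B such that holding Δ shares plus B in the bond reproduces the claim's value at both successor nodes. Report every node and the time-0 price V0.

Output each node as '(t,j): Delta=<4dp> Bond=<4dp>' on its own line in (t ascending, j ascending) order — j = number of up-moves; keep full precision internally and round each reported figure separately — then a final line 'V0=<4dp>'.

(0,0): Delta=0.1089 Bond=-14.7890
V0=4.8189

Risk-neutral probability p* = (R−d)/(u−d) = (1.18−0.89)/(1.4−0.89) = 0.5686.
At expiry t=1: V(1,0)=0.0000, V(1,1)=10.0000
Node (0,0) S=180.0000: V=(p*·10.0000+(1−p*)·0.0000)/1.18=4.8189; Δ=(10.0000−0.0000)/(252.0000−160.2000)=0.1089; B=V−Δ·S=-14.7890
Each (Δ,B) replicates both successor values, so the strategy is self-financing and V0 is arbitrage-free.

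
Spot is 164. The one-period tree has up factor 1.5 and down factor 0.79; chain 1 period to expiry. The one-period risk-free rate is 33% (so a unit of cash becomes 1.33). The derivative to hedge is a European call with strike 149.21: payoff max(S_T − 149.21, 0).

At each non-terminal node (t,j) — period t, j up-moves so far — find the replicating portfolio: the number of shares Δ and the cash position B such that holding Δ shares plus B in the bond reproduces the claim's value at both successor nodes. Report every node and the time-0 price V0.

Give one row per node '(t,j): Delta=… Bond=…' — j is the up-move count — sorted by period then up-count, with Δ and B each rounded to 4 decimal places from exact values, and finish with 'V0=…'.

The replicating-portfolio and risk-neutral prices coincide; use p* = (1.33−0.79)/(1.5−0.79) = 0.7606 for the latter.
At expiry t=1: V(1,0)=0.0000, V(1,1)=96.7900
  t=0,j=0: stock 164.0000 → up 246.0000 (V=96.7900), down 129.5600 (V=0.0000). Price 55.3496; hedge Δ=0.8312, bond B=-80.9744.
Root portfolio cost Δ·164+B reproduces V0=55.3496.

(0,0): Delta=0.8312 Bond=-80.9744
V0=55.3496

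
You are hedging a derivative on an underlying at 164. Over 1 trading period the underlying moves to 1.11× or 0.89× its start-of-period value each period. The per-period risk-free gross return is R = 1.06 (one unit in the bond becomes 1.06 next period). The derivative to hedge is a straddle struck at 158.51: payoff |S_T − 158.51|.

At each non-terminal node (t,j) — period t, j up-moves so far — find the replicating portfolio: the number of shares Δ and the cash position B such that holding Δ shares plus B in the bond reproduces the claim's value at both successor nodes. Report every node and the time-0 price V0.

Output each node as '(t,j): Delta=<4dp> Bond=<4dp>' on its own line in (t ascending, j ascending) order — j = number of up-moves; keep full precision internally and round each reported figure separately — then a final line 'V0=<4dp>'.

No-arbitrage ⇒ martingale measure with p* = (R−d)/(u−d) = 0.7727.
Payoff layer (t=1): V(1,0)=12.5500, V(1,1)=23.5300
(0,0): S=164.0000. Δ = (V_up−V_dn)/(S_up−S_dn) = (23.5300−12.5500)/(182.0400−145.9600) = 0.3043. V = [p*·23.5300 + (1−p*)·12.5500]/1.06 = 19.8439. B = V − Δ·S = -30.0652.
Check: Δ(0,0)·S0 + B(0,0) = 19.8439 = V0.

(0,0): Delta=0.3043 Bond=-30.0652
V0=19.8439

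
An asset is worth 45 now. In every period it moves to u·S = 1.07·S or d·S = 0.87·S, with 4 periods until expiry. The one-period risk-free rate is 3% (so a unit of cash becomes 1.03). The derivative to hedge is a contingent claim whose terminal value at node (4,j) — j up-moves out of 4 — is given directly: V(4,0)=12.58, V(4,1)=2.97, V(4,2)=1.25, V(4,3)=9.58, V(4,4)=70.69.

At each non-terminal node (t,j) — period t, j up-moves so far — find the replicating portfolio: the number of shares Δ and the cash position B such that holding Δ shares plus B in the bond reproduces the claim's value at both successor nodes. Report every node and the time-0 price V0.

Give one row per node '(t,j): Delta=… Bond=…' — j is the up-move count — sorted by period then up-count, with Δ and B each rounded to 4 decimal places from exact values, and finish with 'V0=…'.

Since d<R<u, set p* = (R−d)/(u−d) = 0.8000; price each node as the discounted p*-expectation of its children.
Terminal payoffs: V(4,0)=12.5800, V(4,1)=2.9700, V(4,2)=1.2500, V(4,3)=9.5800, V(4,4)=70.6900
(3,0): S=29.6326. Δ = (V_up−V_dn)/(S_up−S_dn) = (2.9700−12.5800)/(31.7069−25.7804) = -1.6215. V = [p*·2.9700 + (1−p*)·12.5800]/1.03 = 4.7495. B = V − Δ·S = 52.7995.
(3,1): S=36.4447. Δ = (V_up−V_dn)/(S_up−S_dn) = (1.2500−2.9700)/(38.9959−31.7069) = -0.2360. V = [p*·1.2500 + (1−p*)·2.9700]/1.03 = 1.5476. B = V − Δ·S = 10.1476.
(3,2): S=44.8228. Δ = (V_up−V_dn)/(S_up−S_dn) = (9.5800−1.2500)/(47.9604−38.9959) = 0.9292. V = [p*·9.5800 + (1−p*)·1.2500]/1.03 = 7.6835. B = V − Δ·S = -33.9665.
(3,3): S=55.1269. Δ = (V_up−V_dn)/(S_up−S_dn) = (70.6900−9.5800)/(58.9858−47.9604) = 5.5427. V = [p*·70.6900 + (1−p*)·9.5800]/1.03 = 56.7650. B = V − Δ·S = -248.7850.
(2,0): S=34.0605. Δ = (V_up−V_dn)/(S_up−S_dn) = (1.5476−4.7495)/(36.4447−29.6326) = -0.4700. V = [p*·1.5476 + (1−p*)·4.7495]/1.03 = 2.1242. B = V − Δ·S = 18.1339.
(2,1): S=41.8905. Δ = (V_up−V_dn)/(S_up−S_dn) = (7.6835−1.5476)/(44.8228−36.4447) = 0.7324. V = [p*·7.6835 + (1−p*)·1.5476]/1.03 = 6.2683. B = V − Δ·S = -24.4113.
(2,2): S=51.5205. Δ = (V_up−V_dn)/(S_up−S_dn) = (56.7650−7.6835)/(55.1269−44.8228) = 4.7633. V = [p*·56.7650 + (1−p*)·7.6835]/1.03 = 45.5813. B = V − Δ·S = -199.8265.
(1,0): S=39.1500. Δ = (V_up−V_dn)/(S_up−S_dn) = (6.2683−2.1242)/(41.8905−34.0605) = 0.5293. V = [p*·6.2683 + (1−p*)·2.1242]/1.03 = 5.2810. B = V − Δ·S = -15.4391.
(1,1): S=48.1500. Δ = (V_up−V_dn)/(S_up−S_dn) = (45.5813−6.2683)/(51.5205−41.8905) = 4.0824. V = [p*·45.5813 + (1−p*)·6.2683]/1.03 = 36.6201. B = V − Δ·S = -159.9451.
(0,0): S=45.0000. Δ = (V_up−V_dn)/(S_up−S_dn) = (36.6201−5.2810)/(48.1500−39.1500) = 3.4821. V = [p*·36.6201 + (1−p*)·5.2810]/1.03 = 29.4682. B = V − Δ·S = -127.2271.
Self-financing check: at every node Δ·S+B equals the discounted successor values.

(0,0): Delta=3.4821 Bond=-127.2271
(1,0): Delta=0.5293 Bond=-15.4391
(1,1): Delta=4.0824 Bond=-159.9451
(2,0): Delta=-0.4700 Bond=18.1339
(2,1): Delta=0.7324 Bond=-24.4113
(2,2): Delta=4.7633 Bond=-199.8265
(3,0): Delta=-1.6215 Bond=52.7995
(3,1): Delta=-0.2360 Bond=10.1476
(3,2): Delta=0.9292 Bond=-33.9665
(3,3): Delta=5.5427 Bond=-248.7850
V0=29.4682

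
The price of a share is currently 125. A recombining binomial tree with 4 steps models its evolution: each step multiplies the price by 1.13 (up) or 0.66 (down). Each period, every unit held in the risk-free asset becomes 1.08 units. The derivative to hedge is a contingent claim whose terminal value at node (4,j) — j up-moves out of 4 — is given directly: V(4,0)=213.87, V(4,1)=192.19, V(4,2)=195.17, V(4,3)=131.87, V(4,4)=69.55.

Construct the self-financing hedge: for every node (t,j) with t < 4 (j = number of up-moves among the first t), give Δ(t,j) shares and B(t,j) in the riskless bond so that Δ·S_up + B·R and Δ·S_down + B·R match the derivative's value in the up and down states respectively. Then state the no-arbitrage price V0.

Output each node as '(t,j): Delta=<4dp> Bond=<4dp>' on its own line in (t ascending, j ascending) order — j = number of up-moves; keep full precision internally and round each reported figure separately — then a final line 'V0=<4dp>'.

Under the risk-neutral measure, an up-move has probability p* = (R−d)/(u−d) = 0.8936 and values discount at R = 1.08.
Terminal values V(4,·): V(4,0)=213.8700, V(4,1)=192.1900, V(4,2)=195.1700, V(4,3)=131.8700, V(4,4)=69.5500
(3,0): S=35.9370. Δ = (V_up−V_dn)/(S_up−S_dn) = (192.1900−213.8700)/(40.6088−23.7184) = -1.2836. V = [p*·192.1900 + (1−p*)·213.8700]/1.08 = 180.0892. B = V − Δ·S = 226.2169.
(3,1): S=61.5285. Δ = (V_up−V_dn)/(S_up−S_dn) = (195.1700−192.1900)/(69.5272−40.6088) = 0.1030. V = [p*·195.1700 + (1−p*)·192.1900]/1.08 = 180.4194. B = V − Δ·S = 174.0790.
(3,2): S=105.3442. Δ = (V_up−V_dn)/(S_up−S_dn) = (131.8700−195.1700)/(119.0390−69.5272) = -1.2785. V = [p*·131.8700 + (1−p*)·195.1700]/1.08 = 128.3371. B = V − Δ·S = 263.0179.
(3,3): S=180.3621. Δ = (V_up−V_dn)/(S_up−S_dn) = (69.5500−131.8700)/(203.8092−119.0390) = -0.7352. V = [p*·69.5500 + (1−p*)·131.8700]/1.08 = 70.5368. B = V − Δ·S = 203.1326.
(2,0): S=54.4500. Δ = (V_up−V_dn)/(S_up−S_dn) = (180.4194−180.0892)/(61.5285−35.9370) = 0.0129. V = [p*·180.4194 + (1−p*)·180.0892]/1.08 = 167.0225. B = V − Δ·S = 166.3200.
(2,1): S=93.2250. Δ = (V_up−V_dn)/(S_up−S_dn) = (128.3371−180.4194)/(105.3443−61.5285) = -1.1887. V = [p*·128.3371 + (1−p*)·180.4194]/1.08 = 123.9609. B = V − Δ·S = 234.7744.
(2,2): S=159.6125. Δ = (V_up−V_dn)/(S_up−S_dn) = (70.5368−128.3371)/(180.3621−105.3442) = -0.7705. V = [p*·70.5368 + (1−p*)·128.3371]/1.08 = 71.0054. B = V − Δ·S = 193.9846.
(1,0): S=82.5000. Δ = (V_up−V_dn)/(S_up−S_dn) = (123.9609−167.0225)/(93.2250−54.4500) = -1.1106. V = [p*·123.9609 + (1−p*)·167.0225]/1.08 = 119.0203. B = V − Δ·S = 210.6407.
(1,1): S=141.2500. Δ = (V_up−V_dn)/(S_up−S_dn) = (71.0054−123.9609)/(159.6125−93.2250) = -0.7977. V = [p*·71.0054 + (1−p*)·123.9609]/1.08 = 70.9620. B = V − Δ·S = 183.6333.
(0,0): S=125.0000. Δ = (V_up−V_dn)/(S_up−S_dn) = (70.9620−119.0203)/(141.2500−82.5000) = -0.8180. V = [p*·70.9620 + (1−p*)·119.0203]/1.08 = 70.4394. B = V − Δ·S = 172.6911.
Each (Δ,B) replicates both successor values, so the strategy is self-financing and V0 is arbitrage-free.

(0,0): Delta=-0.8180 Bond=172.6911
(1,0): Delta=-1.1106 Bond=210.6407
(1,1): Delta=-0.7977 Bond=183.6333
(2,0): Delta=0.0129 Bond=166.3200
(2,1): Delta=-1.1887 Bond=234.7744
(2,2): Delta=-0.7705 Bond=193.9846
(3,0): Delta=-1.2836 Bond=226.2169
(3,1): Delta=0.1030 Bond=174.0790
(3,2): Delta=-1.2785 Bond=263.0179
(3,3): Delta=-0.7352 Bond=203.1326
V0=70.4394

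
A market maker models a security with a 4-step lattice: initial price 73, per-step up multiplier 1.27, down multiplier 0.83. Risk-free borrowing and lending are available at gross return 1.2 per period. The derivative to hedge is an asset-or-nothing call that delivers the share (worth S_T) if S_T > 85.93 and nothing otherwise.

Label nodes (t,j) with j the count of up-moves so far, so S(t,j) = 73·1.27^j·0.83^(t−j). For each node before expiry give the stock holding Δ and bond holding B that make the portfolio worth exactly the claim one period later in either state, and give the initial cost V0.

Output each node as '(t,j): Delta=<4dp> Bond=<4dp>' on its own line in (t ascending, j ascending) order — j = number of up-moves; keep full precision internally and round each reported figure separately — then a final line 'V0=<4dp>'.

Under the risk-neutral measure, an up-move has probability p* = (R−d)/(u−d) = 0.8409 and values discount at R = 1.2.
At expiry t=4: V(4,0)=0.0000, V(4,1)=0.0000, V(4,2)=0.0000, V(4,3)=124.1115, V(4,4)=189.9056
(3,0): S=41.7405. Δ = (V_up−V_dn)/(S_up−S_dn) = (0.0000−0.0000)/(53.0104−34.6446) = 0.0000. V = [p*·0.0000 + (1−p*)·0.0000]/1.2 = 0.0000. B = V − Δ·S = 0.0000.
(3,1): S=63.8679. Δ = (V_up−V_dn)/(S_up−S_dn) = (0.0000−0.0000)/(81.1123−53.0104) = 0.0000. V = [p*·0.0000 + (1−p*)·0.0000]/1.2 = 0.0000. B = V − Δ·S = 0.0000.
(3,2): S=97.7256. Δ = (V_up−V_dn)/(S_up−S_dn) = (124.1115−0.0000)/(124.1115−81.1123) = 2.8864. V = [p*·124.1115 + (1−p*)·0.0000]/1.2 = 86.9721. B = V − Δ·S = -195.0996.
(3,3): S=149.5320. Δ = (V_up−V_dn)/(S_up−S_dn) = (189.9056−124.1115)/(189.9056−124.1115) = 1.0000. V = [p*·189.9056 + (1−p*)·124.1115]/1.2 = 149.5320. B = V − Δ·S = 0.0000.
(2,0): S=50.2897. Δ = (V_up−V_dn)/(S_up−S_dn) = (0.0000−0.0000)/(63.8679−41.7405) = 0.0000. V = [p*·0.0000 + (1−p*)·0.0000]/1.2 = 0.0000. B = V − Δ·S = 0.0000.
(2,1): S=76.9493. Δ = (V_up−V_dn)/(S_up−S_dn) = (86.9721−0.0000)/(97.7256−63.8679) = 2.5688. V = [p*·86.9721 + (1−p*)·0.0000]/1.2 = 60.9464. B = V − Δ·S = -136.7175.
(2,2): S=117.7417. Δ = (V_up−V_dn)/(S_up−S_dn) = (149.5320−86.9721)/(149.5320−97.7256) = 1.2076. V = [p*·149.5320 + (1−p*)·86.9721]/1.2 = 116.3160. B = V − Δ·S = -25.8655.
(1,0): S=60.5900. Δ = (V_up−V_dn)/(S_up−S_dn) = (60.9464−0.0000)/(76.9493−50.2897) = 2.2861. V = [p*·60.9464 + (1−p*)·0.0000]/1.2 = 42.7086. B = V − Δ·S = -95.8058.
(1,1): S=92.7100. Δ = (V_up−V_dn)/(S_up−S_dn) = (116.3160−60.9464)/(117.7417−76.9493) = 1.3574. V = [p*·116.3160 + (1−p*)·60.9464]/1.2 = 89.5894. B = V − Δ·S = -36.2509.
(0,0): S=73.0000. Δ = (V_up−V_dn)/(S_up−S_dn) = (89.5894−42.7086)/(92.7100−60.5900) = 1.4595. V = [p*·89.5894 + (1−p*)·42.7086]/1.2 = 68.4425. B = V − Δ·S = -38.1046.
Root portfolio cost Δ·73+B reproduces V0=68.4425.

(0,0): Delta=1.4595 Bond=-38.1046
(1,0): Delta=2.2861 Bond=-95.8058
(1,1): Delta=1.3574 Bond=-36.2509
(2,0): Delta=0.0000 Bond=0.0000
(2,1): Delta=2.5688 Bond=-136.7175
(2,2): Delta=1.2076 Bond=-25.8655
(3,0): Delta=0.0000 Bond=0.0000
(3,1): Delta=0.0000 Bond=0.0000
(3,2): Delta=2.8864 Bond=-195.0996
(3,3): Delta=1.0000 Bond=0.0000
V0=68.4425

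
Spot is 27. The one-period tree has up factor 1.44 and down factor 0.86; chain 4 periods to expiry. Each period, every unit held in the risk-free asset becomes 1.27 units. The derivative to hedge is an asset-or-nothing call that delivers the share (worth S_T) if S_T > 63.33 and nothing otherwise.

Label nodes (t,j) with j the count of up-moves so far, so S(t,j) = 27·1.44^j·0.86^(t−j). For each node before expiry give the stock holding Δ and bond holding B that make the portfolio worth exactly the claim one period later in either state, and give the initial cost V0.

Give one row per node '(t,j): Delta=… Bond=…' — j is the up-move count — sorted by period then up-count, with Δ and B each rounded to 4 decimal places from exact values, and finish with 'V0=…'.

Since d<R<u, set p* = (R−d)/(u−d) = 0.7069; price each node as the discounted p*-expectation of its children.
Payoff layer (t=4): V(4,0)=0.0000, V(4,1)=0.0000, V(4,2)=0.0000, V(4,3)=69.3345, V(4,4)=116.0951
Node (3,0) S=17.1735: V=(p*·0.0000+(1−p*)·0.0000)/1.27=0.0000; Δ=(0.0000−0.0000)/(24.7299−14.7692)=0.0000; B=V−Δ·S=0.0000
Node (3,1) S=28.7556: V=(p*·0.0000+(1−p*)·0.0000)/1.27=0.0000; Δ=(0.0000−0.0000)/(41.4081−24.7299)=0.0000; B=V−Δ·S=0.0000
Node (3,2) S=48.1490: V=(p*·69.3345+(1−p*)·0.0000)/1.27=38.5924; Δ=(69.3345−0.0000)/(69.3345−41.4081)=2.4828; B=V−Δ·S=-80.9499
Node (3,3) S=80.6216: V=(p*·116.0951+(1−p*)·69.3345)/1.27=80.6216; Δ=(116.0951−69.3345)/(116.0951−69.3345)=1.0000; B=V−Δ·S=0.0000
Node (2,0) S=19.9692: V=(p*·0.0000+(1−p*)·0.0000)/1.27=0.0000; Δ=(0.0000−0.0000)/(28.7556−17.1735)=0.0000; B=V−Δ·S=0.0000
Node (2,1) S=33.4368: V=(p*·38.5924+(1−p*)·0.0000)/1.27=21.4810; Δ=(38.5924−0.0000)/(48.1490−28.7556)=1.9900; B=V−Δ·S=-45.0577
Node (2,2) S=55.9872: V=(p*·80.6216+(1−p*)·38.5924)/1.27=53.7816; Δ=(80.6216−38.5924)/(80.6216−48.1490)=1.2943; B=V−Δ·S=-18.6824
Node (1,0) S=23.2200: V=(p*·21.4810+(1−p*)·0.0000)/1.27=11.9566; Δ=(21.4810−0.0000)/(33.4368−19.9692)=1.5950; B=V−Δ·S=-25.0796
Node (1,1) S=38.8800: V=(p*·53.7816+(1−p*)·21.4810)/1.27=34.8931; Δ=(53.7816−21.4810)/(55.9872−33.4368)=1.4324; B=V−Δ·S=-20.7977
Node (0,0) S=27.0000: V=(p*·34.8931+(1−p*)·11.9566)/1.27=22.1813; Δ=(34.8931−11.9566)/(38.8800−23.2200)=1.4647; B=V−Δ·S=-17.3644
The time-0 hedge costs 22.1813, which is the no-arbitrage price.

(0,0): Delta=1.4647 Bond=-17.3644
(1,0): Delta=1.5950 Bond=-25.0796
(1,1): Delta=1.4324 Bond=-20.7977
(2,0): Delta=0.0000 Bond=0.0000
(2,1): Delta=1.9900 Bond=-45.0577
(2,2): Delta=1.2943 Bond=-18.6824
(3,0): Delta=0.0000 Bond=0.0000
(3,1): Delta=0.0000 Bond=0.0000
(3,2): Delta=2.4828 Bond=-80.9499
(3,3): Delta=1.0000 Bond=0.0000
V0=22.1813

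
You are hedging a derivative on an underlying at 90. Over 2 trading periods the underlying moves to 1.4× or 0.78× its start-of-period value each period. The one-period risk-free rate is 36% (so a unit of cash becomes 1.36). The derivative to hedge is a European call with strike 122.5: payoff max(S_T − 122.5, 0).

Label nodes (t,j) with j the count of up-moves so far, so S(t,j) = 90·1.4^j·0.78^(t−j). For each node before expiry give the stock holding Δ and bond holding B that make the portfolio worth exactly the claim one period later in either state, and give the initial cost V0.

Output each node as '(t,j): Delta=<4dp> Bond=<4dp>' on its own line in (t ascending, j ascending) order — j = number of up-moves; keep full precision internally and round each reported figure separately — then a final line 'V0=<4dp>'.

(0,0): Delta=0.6644 Bond=-34.2965
(1,0): Delta=0.0000 Bond=0.0000
(1,1): Delta=0.6900 Bond=-49.8601
V0=25.5025

The replicating-portfolio and risk-neutral prices coincide; use p* = (1.36−0.78)/(1.4−0.78) = 0.9355 for the latter.
Terminal values V(2,·): V(2,0)=0.0000, V(2,1)=0.0000, V(2,2)=53.9000
Node (1,0) S=70.2000: V=(p*·0.0000+(1−p*)·0.0000)/1.36=0.0000; Δ=(0.0000−0.0000)/(98.2800−54.7560)=0.0000; B=V−Δ·S=0.0000
Node (1,1) S=126.0000: V=(p*·53.9000+(1−p*)·0.0000)/1.36=37.0754; Δ=(53.9000−0.0000)/(176.4000−98.2800)=0.6900; B=V−Δ·S=-49.8601
Node (0,0) S=90.0000: V=(p*·37.0754+(1−p*)·0.0000)/1.36=25.5025; Δ=(37.0754−0.0000)/(126.0000−70.2000)=0.6644; B=V−Δ·S=-34.2965
Each (Δ,B) replicates both successor values, so the strategy is self-financing and V0 is arbitrage-free.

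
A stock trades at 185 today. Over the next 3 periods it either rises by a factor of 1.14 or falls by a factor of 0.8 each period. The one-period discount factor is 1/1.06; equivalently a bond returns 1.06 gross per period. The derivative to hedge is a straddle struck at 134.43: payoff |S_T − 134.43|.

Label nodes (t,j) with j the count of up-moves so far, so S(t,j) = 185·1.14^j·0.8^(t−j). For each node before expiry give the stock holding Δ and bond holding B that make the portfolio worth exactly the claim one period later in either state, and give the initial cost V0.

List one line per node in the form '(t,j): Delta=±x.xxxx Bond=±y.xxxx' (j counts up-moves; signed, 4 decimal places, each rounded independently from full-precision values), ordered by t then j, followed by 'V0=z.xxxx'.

Since d<R<u, set p* = (R−d)/(u−d) = 0.7647; price each node as the discounted p*-expectation of its children.
At expiry t=3: V(3,0)=39.7100, V(3,1)=0.5460, V(3,2)=57.9108, V(3,3)=139.6556
(2,0): S=118.4000. Δ = (V_up−V_dn)/(S_up−S_dn) = (0.5460−39.7100)/(134.9760−94.7200) = -0.9729. V = [p*·0.5460 + (1−p*)·39.7100]/1.06 = 9.2085. B = V − Δ·S = 124.3968.
(2,1): S=168.7200. Δ = (V_up−V_dn)/(S_up−S_dn) = (57.9108−0.5460)/(192.3408−134.9760) = 1.0000. V = [p*·57.9108 + (1−p*)·0.5460]/1.06 = 41.8992. B = V − Δ·S = -126.8208.
(2,2): S=240.4260. Δ = (V_up−V_dn)/(S_up−S_dn) = (139.6556−57.9108)/(274.0856−192.3408) = 1.0000. V = [p*·139.6556 + (1−p*)·57.9108]/1.06 = 113.6052. B = V − Δ·S = -126.8208.
(1,0): S=148.0000. Δ = (V_up−V_dn)/(S_up−S_dn) = (41.8992−9.2085)/(168.7200−118.4000) = 0.6497. V = [p*·41.8992 + (1−p*)·9.2085]/1.06 = 32.2711. B = V − Δ·S = -63.8781.
(1,1): S=210.9000. Δ = (V_up−V_dn)/(S_up−S_dn) = (113.6052−41.8992)/(240.4260−168.7200) = 1.0000. V = [p*·113.6052 + (1−p*)·41.8992]/1.06 = 91.2578. B = V − Δ·S = -119.6422.
(0,0): S=185.0000. Δ = (V_up−V_dn)/(S_up−S_dn) = (91.2578−32.2711)/(210.9000−148.0000) = 0.9378. V = [p*·91.2578 + (1−p*)·32.2711]/1.06 = 72.9986. B = V − Δ·S = -100.4917.
Root portfolio cost Δ·185+B reproduces V0=72.9986.

(0,0): Delta=0.9378 Bond=-100.4917
(1,0): Delta=0.6497 Bond=-63.8781
(1,1): Delta=1.0000 Bond=-119.6422
(2,0): Delta=-0.9729 Bond=124.3968
(2,1): Delta=1.0000 Bond=-126.8208
(2,2): Delta=1.0000 Bond=-126.8208
V0=72.9986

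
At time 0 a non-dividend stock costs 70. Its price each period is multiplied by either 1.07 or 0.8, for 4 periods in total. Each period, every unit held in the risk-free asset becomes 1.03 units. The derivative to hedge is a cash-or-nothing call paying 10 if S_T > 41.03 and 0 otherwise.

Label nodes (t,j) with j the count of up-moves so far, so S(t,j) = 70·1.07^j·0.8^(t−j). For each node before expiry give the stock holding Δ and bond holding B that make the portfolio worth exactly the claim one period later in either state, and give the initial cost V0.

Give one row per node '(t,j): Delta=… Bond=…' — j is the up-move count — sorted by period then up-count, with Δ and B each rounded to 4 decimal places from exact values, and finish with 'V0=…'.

(0,0): Delta=0.0272 Bond=6.8811
(1,0): Delta=0.1573 Bond=-0.2032
(1,1): Delta=0.0102 Bond=8.3554
(2,0): Delta=0.6837 Bond=-23.7912
(2,1): Delta=0.0889 Bond=3.8919
(2,2): Delta=0.0000 Bond=9.4260
(3,0): Delta=0.0000 Bond=0.0000
(3,1): Delta=0.7726 Bond=-28.7666
(3,2): Delta=0.0000 Bond=9.7087
(3,3): Delta=0.0000 Bond=9.7087
V0=8.7822

Risk-neutral probability p* = (R−d)/(u−d) = (1.03−0.8)/(1.07−0.8) = 0.8519.
Terminal payoffs: V(4,0)=0.0000, V(4,1)=0.0000, V(4,2)=10.0000, V(4,3)=10.0000, V(4,4)=10.0000
Node (3,0) S=35.8400: V=(p*·0.0000+(1−p*)·0.0000)/1.03=0.0000; Δ=(0.0000−0.0000)/(38.3488−28.6720)=0.0000; B=V−Δ·S=0.0000
Node (3,1) S=47.9360: V=(p*·10.0000+(1−p*)·0.0000)/1.03=8.2704; Δ=(10.0000−0.0000)/(51.2915−38.3488)=0.7726; B=V−Δ·S=-28.7666
Node (3,2) S=64.1144: V=(p*·10.0000+(1−p*)·10.0000)/1.03=9.7087; Δ=(10.0000−10.0000)/(68.6024−51.2915)=0.0000; B=V−Δ·S=9.7087
Node (3,3) S=85.7530: V=(p*·10.0000+(1−p*)·10.0000)/1.03=9.7087; Δ=(10.0000−10.0000)/(91.7557−68.6024)=0.0000; B=V−Δ·S=9.7087
Node (2,0) S=44.8000: V=(p*·8.2704+(1−p*)·0.0000)/1.03=6.8400; Δ=(8.2704−0.0000)/(47.9360−35.8400)=0.6837; B=V−Δ·S=-23.7912
Node (2,1) S=59.9200: V=(p*·9.7087+(1−p*)·8.2704)/1.03=9.2191; Δ=(9.7087−8.2704)/(64.1144−47.9360)=0.0889; B=V−Δ·S=3.8919
Node (2,2) S=80.1430: V=(p*·9.7087+(1−p*)·9.7087)/1.03=9.4260; Δ=(9.7087−9.7087)/(85.7530−64.1144)=0.0000; B=V−Δ·S=9.4260
Node (1,0) S=56.0000: V=(p*·9.2191+(1−p*)·6.8400)/1.03=8.6084; Δ=(9.2191−6.8400)/(59.9200−44.8000)=0.1573; B=V−Δ·S=-0.2032
Node (1,1) S=74.9000: V=(p*·9.4260+(1−p*)·9.2191)/1.03=9.1217; Δ=(9.4260−9.2191)/(80.1430−59.9200)=0.0102; B=V−Δ·S=8.3554
Node (0,0) S=70.0000: V=(p*·9.1217+(1−p*)·8.6084)/1.03=8.7822; Δ=(9.1217−8.6084)/(74.9000−56.0000)=0.0272; B=V−Δ·S=6.8811
The time-0 hedge costs 8.7822, which is the no-arbitrage price.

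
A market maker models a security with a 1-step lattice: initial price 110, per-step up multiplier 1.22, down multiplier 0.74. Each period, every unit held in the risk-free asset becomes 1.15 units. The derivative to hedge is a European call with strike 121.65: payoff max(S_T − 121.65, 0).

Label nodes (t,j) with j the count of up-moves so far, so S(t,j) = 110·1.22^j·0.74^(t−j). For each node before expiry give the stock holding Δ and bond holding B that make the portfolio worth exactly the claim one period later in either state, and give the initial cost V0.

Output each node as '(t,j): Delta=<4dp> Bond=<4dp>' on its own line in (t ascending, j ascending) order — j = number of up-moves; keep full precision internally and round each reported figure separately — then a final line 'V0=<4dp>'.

(0,0): Delta=0.2377 Bond=-16.8243
V0=9.3216

Under the risk-neutral measure, an up-move has probability p* = (R−d)/(u−d) = 0.8542 and values discount at R = 1.15.
Terminal values V(1,·): V(1,0)=0.0000, V(1,1)=12.5500
(0,0): S=110.0000. Δ = (V_up−V_dn)/(S_up−S_dn) = (12.5500−0.0000)/(134.2000−81.4000) = 0.2377. V = [p*·12.5500 + (1−p*)·0.0000]/1.15 = 9.3216. B = V − Δ·S = -16.8243.
The time-0 hedge costs 9.3216, which is the no-arbitrage price.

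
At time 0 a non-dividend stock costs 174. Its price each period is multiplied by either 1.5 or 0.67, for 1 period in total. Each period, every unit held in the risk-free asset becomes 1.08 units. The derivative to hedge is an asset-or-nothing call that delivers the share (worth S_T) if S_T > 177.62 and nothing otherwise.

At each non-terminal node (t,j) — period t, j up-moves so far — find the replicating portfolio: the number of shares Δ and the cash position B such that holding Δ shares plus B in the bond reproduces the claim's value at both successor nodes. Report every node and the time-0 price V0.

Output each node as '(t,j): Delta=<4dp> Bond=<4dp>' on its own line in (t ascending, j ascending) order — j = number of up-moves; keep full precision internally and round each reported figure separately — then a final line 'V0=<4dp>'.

Under the risk-neutral measure, an up-move has probability p* = (R−d)/(u−d) = 0.4940 and values discount at R = 1.08.
Terminal values V(1,·): V(1,0)=0.0000, V(1,1)=261.0000
(0,0): S=174.0000. Δ = (V_up−V_dn)/(S_up−S_dn) = (261.0000−0.0000)/(261.0000−116.5800) = 1.8072. V = [p*·261.0000 + (1−p*)·0.0000]/1.08 = 119.3775. B = V − Δ·S = -195.0803.
The time-0 hedge costs 119.3775, which is the no-arbitrage price.

(0,0): Delta=1.8072 Bond=-195.0803
V0=119.3775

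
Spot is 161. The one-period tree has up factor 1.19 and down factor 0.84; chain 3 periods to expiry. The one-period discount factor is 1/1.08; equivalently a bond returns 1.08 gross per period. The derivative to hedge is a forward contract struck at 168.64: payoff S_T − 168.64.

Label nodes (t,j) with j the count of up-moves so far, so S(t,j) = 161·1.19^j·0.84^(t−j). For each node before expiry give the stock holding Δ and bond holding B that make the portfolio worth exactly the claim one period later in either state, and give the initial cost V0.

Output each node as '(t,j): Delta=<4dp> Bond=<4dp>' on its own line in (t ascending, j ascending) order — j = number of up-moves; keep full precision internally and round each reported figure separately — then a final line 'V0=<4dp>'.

Since d<R<u, set p* = (R−d)/(u−d) = 0.6857; price each node as the discounted p*-expectation of its children.
At expiry t=3: V(3,0)=-73.2147, V(3,1)=-33.4541, V(3,2)=22.8734, V(3,3)=102.6706
  t=2,j=0: stock 113.6016 → up 135.1859 (V=-33.4541), down 95.4253 (V=-73.2147). Price -42.5465; hedge Δ=1.0000, bond B=-156.1481.
  t=2,j=1: stock 160.9356 → up 191.5134 (V=22.8734), down 135.1859 (V=-33.4541). Price 4.7875; hedge Δ=1.0000, bond B=-156.1481.
  t=2,j=2: stock 227.9921 → up 271.3106 (V=102.6706), down 191.5134 (V=22.8734). Price 71.8440; hedge Δ=1.0000, bond B=-156.1481.
  t=1,j=0: stock 135.2400 → up 160.9356 (V=4.7875), down 113.6016 (V=-42.5465). Price -9.3416; hedge Δ=1.0000, bond B=-144.5816.
  t=1,j=1: stock 191.5900 → up 227.9921 (V=71.8440), down 160.9356 (V=4.7875). Price 47.0084; hedge Δ=1.0000, bond B=-144.5816.
  t=0,j=0: stock 161.0000 → up 191.5900 (V=47.0084), down 135.2400 (V=-9.3416). Price 27.1281; hedge Δ=1.0000, bond B=-133.8719.
Check: Δ(0,0)·S0 + B(0,0) = 27.1281 = V0.

(0,0): Delta=1.0000 Bond=-133.8719
(1,0): Delta=1.0000 Bond=-144.5816
(1,1): Delta=1.0000 Bond=-144.5816
(2,0): Delta=1.0000 Bond=-156.1481
(2,1): Delta=1.0000 Bond=-156.1481
(2,2): Delta=1.0000 Bond=-156.1481
V0=27.1281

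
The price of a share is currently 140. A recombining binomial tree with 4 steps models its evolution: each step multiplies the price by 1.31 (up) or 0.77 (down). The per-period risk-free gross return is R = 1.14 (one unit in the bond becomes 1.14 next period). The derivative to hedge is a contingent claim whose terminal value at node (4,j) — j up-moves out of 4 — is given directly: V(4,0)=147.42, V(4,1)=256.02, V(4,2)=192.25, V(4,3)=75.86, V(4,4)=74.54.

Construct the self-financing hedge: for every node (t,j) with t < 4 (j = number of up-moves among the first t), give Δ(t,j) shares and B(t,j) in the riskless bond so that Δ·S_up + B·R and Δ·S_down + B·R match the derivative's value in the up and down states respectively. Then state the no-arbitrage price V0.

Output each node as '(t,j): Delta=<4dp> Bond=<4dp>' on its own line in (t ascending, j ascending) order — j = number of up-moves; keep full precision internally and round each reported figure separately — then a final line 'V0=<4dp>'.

(0,0): Delta=-0.5503 Bond=150.5593
(1,0): Delta=-0.9437 Bond=214.0442
(1,1): Delta=-0.4440 Bond=152.1534
(2,0): Delta=-0.1860 Bond=181.1212
(2,1): Delta=-1.1483 Bond=272.9055
(2,2): Delta=-0.2539 Bond=127.7614
(3,0): Delta=3.1466 Bond=-6.5224
(3,1): Delta=-1.0860 Bond=304.3432
(3,2): Delta=-1.1651 Bond=314.2224
(3,3): Delta=-0.0078 Bond=68.1949
V0=73.5194

Under the risk-neutral measure, an up-move has probability p* = (R−d)/(u−d) = 0.6852 and values discount at R = 1.14.
Terminal payoffs: V(4,0)=147.4200, V(4,1)=256.0200, V(4,2)=192.2500, V(4,3)=75.8600, V(4,4)=74.5400
  t=3,j=0: stock 63.9146 → up 83.7282 (V=256.0200), down 49.2143 (V=147.4200). Price 194.5887; hedge Δ=3.1466, bond B=-6.5224.
  t=3,j=1: stock 108.7379 → up 142.4466 (V=192.2500), down 83.7282 (V=256.0200). Price 186.2506; hedge Δ=-1.0860, bond B=304.3432.
  t=3,j=2: stock 184.9956 → up 242.3442 (V=75.8600), down 142.4466 (V=192.2500). Price 98.6853; hedge Δ=-1.1651, bond B=314.2224.
  t=3,j=3: stock 314.7327 → up 412.2999 (V=74.5400), down 242.3442 (V=75.8600). Price 65.7505; hedge Δ=-0.0078, bond B=68.1949.
  t=2,j=0: stock 83.0060 → up 108.7379 (V=186.2506), down 63.9146 (V=194.5887). Price 165.6803; hedge Δ=-0.1860, bond B=181.1212.
  t=2,j=1: stock 141.2180 → up 184.9956 (V=98.6853), down 108.7379 (V=186.2506). Price 110.7475; hedge Δ=-1.1483, bond B=272.9055.
  t=2,j=2: stock 240.2540 → up 314.7327 (V=65.7505), down 184.9956 (V=98.6853). Price 66.7709; hedge Δ=-0.2539, bond B=127.7614.
  t=1,j=0: stock 107.8000 → up 141.2180 (V=110.7475), down 83.0060 (V=165.6803). Price 112.3168; hedge Δ=-0.9437, bond B=214.0442.
  t=1,j=1: stock 183.4000 → up 240.2540 (V=66.7709), down 141.2180 (V=110.7475). Price 70.7153; hedge Δ=-0.4440, bond B=152.1534.
  t=0,j=0: stock 140.0000 → up 183.4000 (V=70.7153), down 107.8000 (V=112.3168). Price 73.5194; hedge Δ=-0.5503, bond B=150.5593.
Self-financing check: at every node Δ·S+B equals the discounted successor values.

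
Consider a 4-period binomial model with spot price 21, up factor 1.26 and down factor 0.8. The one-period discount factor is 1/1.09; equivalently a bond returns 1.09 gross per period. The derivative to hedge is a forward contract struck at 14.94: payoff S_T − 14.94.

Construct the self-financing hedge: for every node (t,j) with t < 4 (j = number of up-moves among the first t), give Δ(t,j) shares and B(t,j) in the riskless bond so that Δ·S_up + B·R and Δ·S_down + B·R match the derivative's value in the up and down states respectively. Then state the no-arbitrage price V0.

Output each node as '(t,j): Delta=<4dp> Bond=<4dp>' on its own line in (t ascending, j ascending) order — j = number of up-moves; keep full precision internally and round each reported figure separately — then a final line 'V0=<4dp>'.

(0,0): Delta=1.0000 Bond=-10.5839
(1,0): Delta=1.0000 Bond=-11.5364
(1,1): Delta=1.0000 Bond=-11.5364
(2,0): Delta=1.0000 Bond=-12.5747
(2,1): Delta=1.0000 Bond=-12.5747
(2,2): Delta=1.0000 Bond=-12.5747
(3,0): Delta=1.0000 Bond=-13.7064
(3,1): Delta=1.0000 Bond=-13.7064
(3,2): Delta=1.0000 Bond=-13.7064
(3,3): Delta=1.0000 Bond=-13.7064
V0=10.4161

Risk-neutral probability p* = (R−d)/(u−d) = (1.09−0.8)/(1.26−0.8) = 0.6304.
Terminal payoffs: V(4,0)=-6.3384, V(4,1)=-1.3925, V(4,2)=6.3973, V(4,3)=18.6663, V(4,4)=37.9899
Node (3,0) S=10.7520: V=(p*·-1.3925+(1−p*)·-6.3384)/1.09=-2.9544; Δ=(-1.3925−-6.3384)/(13.5475−8.6016)=1.0000; B=V−Δ·S=-13.7064
Node (3,1) S=16.9344: V=(p*·6.3973+(1−p*)·-1.3925)/1.09=3.2280; Δ=(6.3973−-1.3925)/(21.3373−13.5475)=1.0000; B=V−Δ·S=-13.7064
Node (3,2) S=26.6717: V=(p*·18.6663+(1−p*)·6.3973)/1.09=12.9653; Δ=(18.6663−6.3973)/(33.6063−21.3373)=1.0000; B=V−Δ·S=-13.7064
Node (3,3) S=42.0079: V=(p*·37.9899+(1−p*)·18.6663)/1.09=28.3015; Δ=(37.9899−18.6663)/(52.9299−33.6063)=1.0000; B=V−Δ·S=-13.7064
Node (2,0) S=13.4400: V=(p*·3.2280+(1−p*)·-2.9544)/1.09=0.8653; Δ=(3.2280−-2.9544)/(16.9344−10.7520)=1.0000; B=V−Δ·S=-12.5747
Node (2,1) S=21.1680: V=(p*·12.9653+(1−p*)·3.2280)/1.09=8.5933; Δ=(12.9653−3.2280)/(26.6717−16.9344)=1.0000; B=V−Δ·S=-12.5747
Node (2,2) S=33.3396: V=(p*·28.3015+(1−p*)·12.9653)/1.09=20.7649; Δ=(28.3015−12.9653)/(42.0079−26.6717)=1.0000; B=V−Δ·S=-12.5747
Node (1,0) S=16.8000: V=(p*·8.5933+(1−p*)·0.8653)/1.09=5.2636; Δ=(8.5933−0.8653)/(21.1680−13.4400)=1.0000; B=V−Δ·S=-11.5364
Node (1,1) S=26.4600: V=(p*·20.7649+(1−p*)·8.5933)/1.09=14.9236; Δ=(20.7649−8.5933)/(33.3396−21.1680)=1.0000; B=V−Δ·S=-11.5364
Node (0,0) S=21.0000: V=(p*·14.9236+(1−p*)·5.2636)/1.09=10.4161; Δ=(14.9236−5.2636)/(26.4600−16.8000)=1.0000; B=V−Δ·S=-10.5839
The time-0 hedge costs 10.4161, which is the no-arbitrage price.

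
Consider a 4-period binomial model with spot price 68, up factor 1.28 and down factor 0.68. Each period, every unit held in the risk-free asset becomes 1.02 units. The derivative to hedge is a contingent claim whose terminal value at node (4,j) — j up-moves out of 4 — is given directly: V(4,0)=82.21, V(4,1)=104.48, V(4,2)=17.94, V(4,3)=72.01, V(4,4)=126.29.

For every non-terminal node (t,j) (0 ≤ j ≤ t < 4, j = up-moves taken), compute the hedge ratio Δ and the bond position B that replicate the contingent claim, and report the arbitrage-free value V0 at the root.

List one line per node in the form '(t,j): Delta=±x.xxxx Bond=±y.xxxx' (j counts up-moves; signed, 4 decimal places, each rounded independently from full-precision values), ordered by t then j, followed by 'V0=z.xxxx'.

(0,0): Delta=0.1532 Bond=49.0696
(1,0): Delta=-0.7260 Bond=90.7078
(1,1): Delta=0.5104 Bond=18.9604
(2,0): Delta=-2.0469 Bond=134.0547
(2,1): Delta=-0.1894 Bond=60.7617
(2,2): Delta=0.7948 Bond=-12.3362
(3,0): Delta=1.7359 Bond=55.8536
(3,1): Delta=-3.5837 Bond=198.5869
(3,2): Delta=1.1895 Bond=-42.4895
(3,3): Delta=0.6344 Bond=10.2869
V0=59.4898

The replicating-portfolio and risk-neutral prices coincide; use p* = (1.02−0.68)/(1.28−0.68) = 0.5667 for the latter.
Terminal payoffs: V(4,0)=82.2100, V(4,1)=104.4800, V(4,2)=17.9400, V(4,3)=72.0100, V(4,4)=126.2900
(3,0): S=21.3814. Δ = (V_up−V_dn)/(S_up−S_dn) = (104.4800−82.2100)/(27.3682−14.5393) = 1.7359. V = [p*·104.4800 + (1−p*)·82.2100]/1.02 = 92.9703. B = V − Δ·S = 55.8536.
(3,1): S=40.2473. Δ = (V_up−V_dn)/(S_up−S_dn) = (17.9400−104.4800)/(51.5165−27.3682) = -3.5837. V = [p*·17.9400 + (1−p*)·104.4800]/1.02 = 54.3536. B = V − Δ·S = 198.5869.
(3,2): S=75.7596. Δ = (V_up−V_dn)/(S_up−S_dn) = (72.0100−17.9400)/(96.9723−51.5165) = 1.1895. V = [p*·72.0100 + (1−p*)·17.9400]/1.02 = 47.6271. B = V − Δ·S = -42.4895.
(3,3): S=142.6063. Δ = (V_up−V_dn)/(S_up−S_dn) = (126.2900−72.0100)/(182.5361−96.9723) = 0.6344. V = [p*·126.2900 + (1−p*)·72.0100]/1.02 = 100.7536. B = V − Δ·S = 10.2869.
(2,0): S=31.4432. Δ = (V_up−V_dn)/(S_up−S_dn) = (54.3536−92.9703)/(40.2473−21.3814) = -2.0469. V = [p*·54.3536 + (1−p*)·92.9703]/1.02 = 69.6936. B = V − Δ·S = 134.0547.
(2,1): S=59.1872. Δ = (V_up−V_dn)/(S_up−S_dn) = (47.6271−54.3536)/(75.7596−40.2473) = -0.1894. V = [p*·47.6271 + (1−p*)·54.3536]/1.02 = 49.5509. B = V − Δ·S = 60.7617.
(2,2): S=111.4112. Δ = (V_up−V_dn)/(S_up−S_dn) = (100.7536−47.6271)/(142.6063−75.7596) = 0.7948. V = [p*·100.7536 + (1−p*)·47.6271]/1.02 = 76.2080. B = V − Δ·S = -12.3362.
(1,0): S=46.2400. Δ = (V_up−V_dn)/(S_up−S_dn) = (49.5509−69.6936)/(59.1872−31.4432) = -0.7260. V = [p*·49.5509 + (1−p*)·69.6936]/1.02 = 57.1367. B = V − Δ·S = 90.7078.
(1,1): S=87.0400. Δ = (V_up−V_dn)/(S_up−S_dn) = (76.2080−49.5509)/(111.4112−59.1872) = 0.5104. V = [p*·76.2080 + (1−p*)·49.5509]/1.02 = 63.3888. B = V − Δ·S = 18.9604.
(0,0): S=68.0000. Δ = (V_up−V_dn)/(S_up−S_dn) = (63.3888−57.1367)/(87.0400−46.2400) = 0.1532. V = [p*·63.3888 + (1−p*)·57.1367]/1.02 = 59.4898. B = V − Δ·S = 49.0696.
Check: Δ(0,0)·S0 + B(0,0) = 59.4898 = V0.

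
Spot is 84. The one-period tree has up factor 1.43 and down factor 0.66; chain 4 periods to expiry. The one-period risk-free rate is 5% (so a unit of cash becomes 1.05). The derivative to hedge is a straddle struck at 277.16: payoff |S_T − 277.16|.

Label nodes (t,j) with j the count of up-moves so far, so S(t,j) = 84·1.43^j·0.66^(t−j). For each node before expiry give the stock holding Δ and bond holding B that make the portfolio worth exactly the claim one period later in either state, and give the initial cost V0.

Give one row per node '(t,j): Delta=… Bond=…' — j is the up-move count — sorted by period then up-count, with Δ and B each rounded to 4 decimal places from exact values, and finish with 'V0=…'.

(0,0): Delta=-0.7428 Bond=214.4421
(1,0): Delta=-1.0000 Bond=239.4212
(1,1): Delta=-0.6272 Bond=211.2727
(2,0): Delta=-1.0000 Bond=251.3923
(2,1): Delta=-1.0000 Bond=251.3923
(2,2): Delta=-0.4595 Bond=193.0381
(3,0): Delta=-1.0000 Bond=263.9619
(3,1): Delta=-1.0000 Bond=263.9619
(3,2): Delta=-1.0000 Bond=263.9619
(3,3): Delta=-0.2165 Bond=142.9893
V0=152.0437

No-arbitrage ⇒ martingale measure with p* = (R−d)/(u−d) = 0.5065.
Payoff layer (t=4): V(4,0)=261.2212, V(4,1)=242.6260, V(4,2)=202.3363, V(4,3)=115.0420, V(4,4)=74.0957
(3,0): S=24.1497. Δ = (V_up−V_dn)/(S_up−S_dn) = (242.6260−261.2212)/(34.5340−15.9388) = -1.0000. V = [p*·242.6260 + (1−p*)·261.2212]/1.05 = 239.8122. B = V − Δ·S = 263.9619.
(3,1): S=52.3243. Δ = (V_up−V_dn)/(S_up−S_dn) = (202.3363−242.6260)/(74.8237−34.5340) = -1.0000. V = [p*·202.3363 + (1−p*)·242.6260]/1.05 = 211.6376. B = V − Δ·S = 263.9619.
(3,2): S=113.3693. Δ = (V_up−V_dn)/(S_up−S_dn) = (115.0420−202.3363)/(162.1180−74.8237) = -1.0000. V = [p*·115.0420 + (1−p*)·202.3363]/1.05 = 150.5926. B = V − Δ·S = 263.9619.
(3,3): S=245.6334. Δ = (V_up−V_dn)/(S_up−S_dn) = (74.0957−115.0420)/(351.2557−162.1180) = -0.2165. V = [p*·74.0957 + (1−p*)·115.0420]/1.05 = 89.8124. B = V − Δ·S = 142.9893.
(2,0): S=36.5904. Δ = (V_up−V_dn)/(S_up−S_dn) = (211.6376−239.8122)/(52.3243−24.1497) = -1.0000. V = [p*·211.6376 + (1−p*)·239.8122]/1.05 = 214.8019. B = V − Δ·S = 251.3923.
(2,1): S=79.2792. Δ = (V_up−V_dn)/(S_up−S_dn) = (150.5926−211.6376)/(113.3693−52.3243) = -1.0000. V = [p*·150.5926 + (1−p*)·211.6376]/1.05 = 172.1131. B = V − Δ·S = 251.3923.
(2,2): S=171.7716. Δ = (V_up−V_dn)/(S_up−S_dn) = (89.8124−150.5926)/(245.6334−113.3693) = -0.4595. V = [p*·89.8124 + (1−p*)·150.5926]/1.05 = 114.1027. B = V − Δ·S = 193.0381.
(1,0): S=55.4400. Δ = (V_up−V_dn)/(S_up−S_dn) = (172.1131−214.8019)/(79.2792−36.5904) = -1.0000. V = [p*·172.1131 + (1−p*)·214.8019]/1.05 = 183.9812. B = V − Δ·S = 239.4212.
(1,1): S=120.1200. Δ = (V_up−V_dn)/(S_up−S_dn) = (114.1027−172.1131)/(171.7716−79.2792) = -0.6272. V = [p*·114.1027 + (1−p*)·172.1131]/1.05 = 135.9345. B = V − Δ·S = 211.2727.
(0,0): S=84.0000. Δ = (V_up−V_dn)/(S_up−S_dn) = (135.9345−183.9812)/(120.1200−55.4400) = -0.7428. V = [p*·135.9345 + (1−p*)·183.9812]/1.05 = 152.0437. B = V − Δ·S = 214.4421.
The time-0 hedge costs 152.0437, which is the no-arbitrage price.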